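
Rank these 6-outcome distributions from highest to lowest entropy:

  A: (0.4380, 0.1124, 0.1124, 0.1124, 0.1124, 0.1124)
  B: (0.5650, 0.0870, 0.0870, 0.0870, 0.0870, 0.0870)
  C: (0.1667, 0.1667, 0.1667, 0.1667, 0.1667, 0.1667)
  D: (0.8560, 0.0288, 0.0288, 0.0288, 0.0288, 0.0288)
C > A > B > D

Key insight: Entropy is maximized by uniform distributions and minimized by concentrated distributions.

Entropies:
  H(A) = 2.2938 bits
  H(B) = 1.9978 bits
  H(C) = 2.5850 bits
  H(D) = 0.9290 bits

Ranking: C > A > B > D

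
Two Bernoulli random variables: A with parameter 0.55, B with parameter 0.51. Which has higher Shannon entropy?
B

For binary distributions, entropy is maximized at p=0.5 and decreases as p moves toward 0 or 1.

H(A) = H(0.55) = 0.9928 bits
H(B) = H(0.51) = 0.9997 bits

Distribution B (p=0.51) is closer to uniform (p=0.5), so it has higher entropy.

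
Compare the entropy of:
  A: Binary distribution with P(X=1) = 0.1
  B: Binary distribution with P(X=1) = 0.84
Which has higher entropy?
B

For binary distributions, entropy is maximized at p=0.5 and decreases as p moves toward 0 or 1.

H(A) = H(0.1) = 0.4690 bits
H(B) = H(0.84) = 0.6343 bits

Distribution B (p=0.84) is closer to uniform (p=0.5), so it has higher entropy.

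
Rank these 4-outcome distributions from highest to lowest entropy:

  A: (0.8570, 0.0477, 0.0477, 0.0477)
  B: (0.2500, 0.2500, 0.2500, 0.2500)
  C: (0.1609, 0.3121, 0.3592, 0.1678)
B > C > A

Key insight: Entropy is maximized by uniform distributions and minimized by concentrated distributions.

- Uniform distributions have maximum entropy log₂(4) = 2.0000 bits
- The more "peaked" or concentrated a distribution, the lower its entropy

Entropies:
  H(A) = 0.8187 bits
  H(B) = 2.0000 bits
  H(C) = 1.9111 bits

Ranking: B > C > A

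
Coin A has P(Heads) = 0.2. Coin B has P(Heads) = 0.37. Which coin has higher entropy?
B

For binary distributions, entropy is maximized at p=0.5 and decreases as p moves toward 0 or 1.

H(A) = H(0.2) = 0.7219 bits
H(B) = H(0.37) = 0.9507 bits

Distribution B (p=0.37) is closer to uniform (p=0.5), so it has higher entropy.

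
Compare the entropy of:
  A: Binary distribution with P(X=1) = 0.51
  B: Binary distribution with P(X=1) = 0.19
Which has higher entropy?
A

For binary distributions, entropy is maximized at p=0.5 and decreases as p moves toward 0 or 1.

H(A) = H(0.51) = 0.9997 bits
H(B) = H(0.19) = 0.7015 bits

Distribution A (p=0.51) is closer to uniform (p=0.5), so it has higher entropy.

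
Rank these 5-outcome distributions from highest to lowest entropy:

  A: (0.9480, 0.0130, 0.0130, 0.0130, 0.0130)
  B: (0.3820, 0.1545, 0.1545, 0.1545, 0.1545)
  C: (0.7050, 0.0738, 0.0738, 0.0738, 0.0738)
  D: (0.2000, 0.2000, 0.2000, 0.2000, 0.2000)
D > B > C > A

Key insight: Entropy is maximized by uniform distributions and minimized by concentrated distributions.

Entropies:
  H(A) = 0.3988 bits
  H(B) = 2.1954 bits
  H(C) = 1.4651 bits
  H(D) = 2.3219 bits

Ranking: D > B > C > A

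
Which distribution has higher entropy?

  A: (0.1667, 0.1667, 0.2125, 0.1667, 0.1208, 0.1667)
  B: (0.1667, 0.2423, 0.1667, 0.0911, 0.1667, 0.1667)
A

Both distributions are close to uniform, making this a harder comparison.

H(A) = 2.5665 bits
H(B) = 2.5336 bits

The distribution closer to uniform has higher entropy.
Answer: A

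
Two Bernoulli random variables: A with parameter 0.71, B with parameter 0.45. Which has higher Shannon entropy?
B

For binary distributions, entropy is maximized at p=0.5 and decreases as p moves toward 0 or 1.

H(A) = H(0.71) = 0.8687 bits
H(B) = H(0.45) = 0.9928 bits

Distribution B (p=0.45) is closer to uniform (p=0.5), so it has higher entropy.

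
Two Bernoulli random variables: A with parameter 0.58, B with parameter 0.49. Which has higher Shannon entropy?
B

For binary distributions, entropy is maximized at p=0.5 and decreases as p moves toward 0 or 1.

H(A) = H(0.58) = 0.9815 bits
H(B) = H(0.49) = 0.9997 bits

Distribution B (p=0.49) is closer to uniform (p=0.5), so it has higher entropy.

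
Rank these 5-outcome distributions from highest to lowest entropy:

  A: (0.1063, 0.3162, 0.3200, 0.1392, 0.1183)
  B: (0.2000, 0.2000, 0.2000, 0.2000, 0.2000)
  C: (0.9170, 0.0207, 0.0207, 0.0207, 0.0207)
B > A > C

Key insight: Entropy is maximized by uniform distributions and minimized by concentrated distributions.

- Uniform distributions have maximum entropy log₂(5) = 2.3219 bits
- The more "peaked" or concentrated a distribution, the lower its entropy

Entropies:
  H(A) = 2.1553 bits
  H(B) = 2.3219 bits
  H(C) = 0.5787 bits

Ranking: B > A > C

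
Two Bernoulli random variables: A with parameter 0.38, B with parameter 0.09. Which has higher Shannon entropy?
A

For binary distributions, entropy is maximized at p=0.5 and decreases as p moves toward 0 or 1.

H(A) = H(0.38) = 0.9580 bits
H(B) = H(0.09) = 0.4365 bits

Distribution A (p=0.38) is closer to uniform (p=0.5), so it has higher entropy.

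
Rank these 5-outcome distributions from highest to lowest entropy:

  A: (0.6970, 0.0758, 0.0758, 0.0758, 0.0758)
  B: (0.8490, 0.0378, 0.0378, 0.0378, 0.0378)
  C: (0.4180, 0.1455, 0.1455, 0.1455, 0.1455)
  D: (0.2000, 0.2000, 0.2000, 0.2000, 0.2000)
D > C > A > B

Key insight: Entropy is maximized by uniform distributions and minimized by concentrated distributions.

Entropies:
  H(A) = 1.4909 bits
  H(B) = 0.9143 bits
  H(C) = 2.1445 bits
  H(D) = 2.3219 bits

Ranking: D > C > A > B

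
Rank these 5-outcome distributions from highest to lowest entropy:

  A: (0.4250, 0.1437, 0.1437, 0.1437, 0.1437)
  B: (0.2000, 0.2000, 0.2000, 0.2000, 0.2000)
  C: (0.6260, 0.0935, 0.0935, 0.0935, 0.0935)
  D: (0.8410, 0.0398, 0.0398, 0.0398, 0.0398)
B > A > C > D

Key insight: Entropy is maximized by uniform distributions and minimized by concentrated distributions.

Entropies:
  H(A) = 2.1337 bits
  H(B) = 2.3219 bits
  H(C) = 1.7017 bits
  H(D) = 0.9499 bits

Ranking: B > A > C > D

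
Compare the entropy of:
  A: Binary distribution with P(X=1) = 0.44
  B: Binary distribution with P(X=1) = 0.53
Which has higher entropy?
B

For binary distributions, entropy is maximized at p=0.5 and decreases as p moves toward 0 or 1.

H(A) = H(0.44) = 0.9896 bits
H(B) = H(0.53) = 0.9974 bits

Distribution B (p=0.53) is closer to uniform (p=0.5), so it has higher entropy.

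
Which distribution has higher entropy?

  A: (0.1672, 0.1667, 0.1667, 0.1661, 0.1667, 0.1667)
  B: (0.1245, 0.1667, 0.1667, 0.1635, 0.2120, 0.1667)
A

Both distributions are close to uniform, making this a harder comparison.

H(A) = 2.5850 bits
H(B) = 2.5683 bits

The distribution closer to uniform has higher entropy.
Answer: A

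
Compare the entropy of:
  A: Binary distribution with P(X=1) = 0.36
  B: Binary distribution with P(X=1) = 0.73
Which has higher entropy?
A

For binary distributions, entropy is maximized at p=0.5 and decreases as p moves toward 0 or 1.

H(A) = H(0.36) = 0.9427 bits
H(B) = H(0.73) = 0.8415 bits

Distribution A (p=0.36) is closer to uniform (p=0.5), so it has higher entropy.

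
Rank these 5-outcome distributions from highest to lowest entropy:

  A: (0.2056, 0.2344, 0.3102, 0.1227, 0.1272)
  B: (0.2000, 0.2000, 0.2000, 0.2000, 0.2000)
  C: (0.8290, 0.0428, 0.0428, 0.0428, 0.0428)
B > A > C

Key insight: Entropy is maximized by uniform distributions and minimized by concentrated distributions.

- Uniform distributions have maximum entropy log₂(5) = 2.3219 bits
- The more "peaked" or concentrated a distribution, the lower its entropy

Entropies:
  H(A) = 2.2333 bits
  H(B) = 2.3219 bits
  H(C) = 1.0020 bits

Ranking: B > A > C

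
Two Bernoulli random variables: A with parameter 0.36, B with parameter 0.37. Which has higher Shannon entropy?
B

For binary distributions, entropy is maximized at p=0.5 and decreases as p moves toward 0 or 1.

H(A) = H(0.36) = 0.9427 bits
H(B) = H(0.37) = 0.9507 bits

Distribution B (p=0.37) is closer to uniform (p=0.5), so it has higher entropy.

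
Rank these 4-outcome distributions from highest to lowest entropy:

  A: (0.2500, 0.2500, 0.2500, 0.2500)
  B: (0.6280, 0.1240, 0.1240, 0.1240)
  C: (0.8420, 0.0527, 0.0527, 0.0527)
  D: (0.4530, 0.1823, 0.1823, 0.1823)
A > D > B > C

Key insight: Entropy is maximized by uniform distributions and minimized by concentrated distributions.

Entropies:
  H(A) = 2.0000 bits
  H(B) = 1.5418 bits
  H(C) = 0.8799 bits
  H(D) = 1.8606 bits

Ranking: A > D > B > C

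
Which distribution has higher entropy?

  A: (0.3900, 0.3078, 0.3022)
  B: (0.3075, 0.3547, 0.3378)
B

Both distributions are close to uniform, making this a harder comparison.

H(A) = 1.5748 bits
H(B) = 1.5825 bits

The distribution closer to uniform has higher entropy.
Answer: B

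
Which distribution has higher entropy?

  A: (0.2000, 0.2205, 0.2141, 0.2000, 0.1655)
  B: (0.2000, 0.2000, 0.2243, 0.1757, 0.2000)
B

Both distributions are close to uniform, making this a harder comparison.

H(A) = 2.3152 bits
H(B) = 2.3177 bits

The distribution closer to uniform has higher entropy.
Answer: B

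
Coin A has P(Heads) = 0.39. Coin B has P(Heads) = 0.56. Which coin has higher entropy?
B

For binary distributions, entropy is maximized at p=0.5 and decreases as p moves toward 0 or 1.

H(A) = H(0.39) = 0.9648 bits
H(B) = H(0.56) = 0.9896 bits

Distribution B (p=0.56) is closer to uniform (p=0.5), so it has higher entropy.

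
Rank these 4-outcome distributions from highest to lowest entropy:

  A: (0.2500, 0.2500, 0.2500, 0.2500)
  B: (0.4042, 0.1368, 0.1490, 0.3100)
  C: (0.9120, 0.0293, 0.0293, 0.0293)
A > B > C

Key insight: Entropy is maximized by uniform distributions and minimized by concentrated distributions.

- Uniform distributions have maximum entropy log₂(4) = 2.0000 bits
- The more "peaked" or concentrated a distribution, the lower its entropy

Entropies:
  H(A) = 2.0000 bits
  H(B) = 1.8539 bits
  H(C) = 0.5692 bits

Ranking: A > B > C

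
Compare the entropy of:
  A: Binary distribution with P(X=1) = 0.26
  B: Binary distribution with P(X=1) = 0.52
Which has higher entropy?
B

For binary distributions, entropy is maximized at p=0.5 and decreases as p moves toward 0 or 1.

H(A) = H(0.26) = 0.8267 bits
H(B) = H(0.52) = 0.9988 bits

Distribution B (p=0.52) is closer to uniform (p=0.5), so it has higher entropy.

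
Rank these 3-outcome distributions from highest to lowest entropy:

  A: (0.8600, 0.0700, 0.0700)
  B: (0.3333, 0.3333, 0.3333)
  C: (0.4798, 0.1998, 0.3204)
B > C > A

Key insight: Entropy is maximized by uniform distributions and minimized by concentrated distributions.

- Uniform distributions have maximum entropy log₂(3) = 1.5850 bits
- The more "peaked" or concentrated a distribution, the lower its entropy

Entropies:
  H(A) = 0.7242 bits
  H(B) = 1.5850 bits
  H(C) = 1.4986 bits

Ranking: B > C > A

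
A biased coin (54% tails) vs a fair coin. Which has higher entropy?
Fair coin

The fair coin is uniform (p=0.5), maximizing binary entropy at 1 bit. The biased coin has H(0.54) ≈ 0.995 bits — its outcome is more predictable, so its entropy is lower.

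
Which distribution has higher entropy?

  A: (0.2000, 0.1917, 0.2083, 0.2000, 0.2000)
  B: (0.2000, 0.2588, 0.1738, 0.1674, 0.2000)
A

Both distributions are close to uniform, making this a harder comparison.

H(A) = 2.3214 bits
H(B) = 2.3039 bits

The distribution closer to uniform has higher entropy.
Answer: A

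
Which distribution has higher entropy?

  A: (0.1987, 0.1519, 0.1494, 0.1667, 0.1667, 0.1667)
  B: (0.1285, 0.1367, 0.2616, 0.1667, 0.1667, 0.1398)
A

Both distributions are close to uniform, making this a harder comparison.

H(A) = 2.5785 bits
H(B) = 2.5375 bits

The distribution closer to uniform has higher entropy.
Answer: A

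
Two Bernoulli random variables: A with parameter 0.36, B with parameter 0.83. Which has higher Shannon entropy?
A

For binary distributions, entropy is maximized at p=0.5 and decreases as p moves toward 0 or 1.

H(A) = H(0.36) = 0.9427 bits
H(B) = H(0.83) = 0.6577 bits

Distribution A (p=0.36) is closer to uniform (p=0.5), so it has higher entropy.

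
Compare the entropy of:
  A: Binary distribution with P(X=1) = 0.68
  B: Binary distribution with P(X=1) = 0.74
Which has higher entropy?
A

For binary distributions, entropy is maximized at p=0.5 and decreases as p moves toward 0 or 1.

H(A) = H(0.68) = 0.9044 bits
H(B) = H(0.74) = 0.8267 bits

Distribution A (p=0.68) is closer to uniform (p=0.5), so it has higher entropy.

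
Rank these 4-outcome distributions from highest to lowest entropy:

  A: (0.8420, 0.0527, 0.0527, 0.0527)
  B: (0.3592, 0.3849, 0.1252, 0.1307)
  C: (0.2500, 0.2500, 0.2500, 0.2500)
C > B > A

Key insight: Entropy is maximized by uniform distributions and minimized by concentrated distributions.

- Uniform distributions have maximum entropy log₂(4) = 2.0000 bits
- The more "peaked" or concentrated a distribution, the lower its entropy

Entropies:
  H(A) = 0.8799 bits
  H(B) = 1.8198 bits
  H(C) = 2.0000 bits

Ranking: C > B > A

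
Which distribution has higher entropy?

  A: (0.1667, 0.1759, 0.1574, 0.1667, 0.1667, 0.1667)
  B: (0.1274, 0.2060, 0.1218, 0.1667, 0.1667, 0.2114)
A

Both distributions are close to uniform, making this a harder comparison.

H(A) = 2.5842 bits
H(B) = 2.5539 bits

The distribution closer to uniform has higher entropy.
Answer: A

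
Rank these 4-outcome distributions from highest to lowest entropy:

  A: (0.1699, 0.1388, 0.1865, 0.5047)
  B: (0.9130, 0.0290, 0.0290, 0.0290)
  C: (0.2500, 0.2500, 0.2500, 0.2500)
C > A > B

Key insight: Entropy is maximized by uniform distributions and minimized by concentrated distributions.

- Uniform distributions have maximum entropy log₂(4) = 2.0000 bits
- The more "peaked" or concentrated a distribution, the lower its entropy

Entropies:
  H(A) = 1.7797 bits
  H(B) = 0.5643 bits
  H(C) = 2.0000 bits

Ranking: C > A > B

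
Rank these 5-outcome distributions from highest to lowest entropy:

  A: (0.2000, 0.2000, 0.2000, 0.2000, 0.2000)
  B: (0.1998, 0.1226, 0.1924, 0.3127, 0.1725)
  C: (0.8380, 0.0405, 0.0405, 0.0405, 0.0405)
A > B > C

Key insight: Entropy is maximized by uniform distributions and minimized by concentrated distributions.

- Uniform distributions have maximum entropy log₂(5) = 2.3219 bits
- The more "peaked" or concentrated a distribution, the lower its entropy

Entropies:
  H(A) = 2.3219 bits
  H(B) = 2.2547 bits
  H(C) = 0.9631 bits

Ranking: A > B > C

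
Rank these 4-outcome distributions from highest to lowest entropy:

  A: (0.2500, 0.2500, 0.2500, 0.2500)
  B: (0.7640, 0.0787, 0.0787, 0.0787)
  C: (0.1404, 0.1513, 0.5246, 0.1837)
A > C > B

Key insight: Entropy is maximized by uniform distributions and minimized by concentrated distributions.

- Uniform distributions have maximum entropy log₂(4) = 2.0000 bits
- The more "peaked" or concentrated a distribution, the lower its entropy

Entropies:
  H(A) = 2.0000 bits
  H(B) = 1.1624 bits
  H(C) = 1.7472 bits

Ranking: A > C > B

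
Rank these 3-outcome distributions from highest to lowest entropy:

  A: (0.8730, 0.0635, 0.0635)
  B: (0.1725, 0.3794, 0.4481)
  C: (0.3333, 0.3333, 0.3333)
C > B > A

Key insight: Entropy is maximized by uniform distributions and minimized by concentrated distributions.

- Uniform distributions have maximum entropy log₂(3) = 1.5850 bits
- The more "peaked" or concentrated a distribution, the lower its entropy

Entropies:
  H(A) = 0.6762 bits
  H(B) = 1.4867 bits
  H(C) = 1.5850 bits

Ranking: C > B > A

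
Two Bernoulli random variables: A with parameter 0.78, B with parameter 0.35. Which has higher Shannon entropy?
B

For binary distributions, entropy is maximized at p=0.5 and decreases as p moves toward 0 or 1.

H(A) = H(0.78) = 0.7602 bits
H(B) = H(0.35) = 0.9341 bits

Distribution B (p=0.35) is closer to uniform (p=0.5), so it has higher entropy.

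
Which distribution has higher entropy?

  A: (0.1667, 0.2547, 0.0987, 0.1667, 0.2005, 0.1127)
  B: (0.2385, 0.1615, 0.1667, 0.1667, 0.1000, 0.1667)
B

Both distributions are close to uniform, making this a harder comparison.

H(A) = 2.5138 bits
H(B) = 2.5427 bits

The distribution closer to uniform has higher entropy.
Answer: B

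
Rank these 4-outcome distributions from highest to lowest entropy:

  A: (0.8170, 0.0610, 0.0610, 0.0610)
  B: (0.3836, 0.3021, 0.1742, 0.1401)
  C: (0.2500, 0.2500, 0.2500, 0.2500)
C > B > A

Key insight: Entropy is maximized by uniform distributions and minimized by concentrated distributions.

- Uniform distributions have maximum entropy log₂(4) = 2.0000 bits
- The more "peaked" or concentrated a distribution, the lower its entropy

Entropies:
  H(A) = 0.9766 bits
  H(B) = 1.8883 bits
  H(C) = 2.0000 bits

Ranking: C > B > A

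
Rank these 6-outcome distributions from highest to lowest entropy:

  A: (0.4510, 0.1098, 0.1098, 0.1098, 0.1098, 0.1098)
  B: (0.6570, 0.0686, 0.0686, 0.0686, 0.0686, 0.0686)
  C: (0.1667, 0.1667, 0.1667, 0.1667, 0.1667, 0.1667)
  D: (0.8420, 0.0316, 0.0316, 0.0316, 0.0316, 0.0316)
C > A > B > D

Key insight: Entropy is maximized by uniform distributions and minimized by concentrated distributions.

Entropies:
  H(A) = 2.2678 bits
  H(B) = 1.7241 bits
  H(C) = 2.5850 bits
  H(D) = 0.9964 bits

Ranking: C > A > B > D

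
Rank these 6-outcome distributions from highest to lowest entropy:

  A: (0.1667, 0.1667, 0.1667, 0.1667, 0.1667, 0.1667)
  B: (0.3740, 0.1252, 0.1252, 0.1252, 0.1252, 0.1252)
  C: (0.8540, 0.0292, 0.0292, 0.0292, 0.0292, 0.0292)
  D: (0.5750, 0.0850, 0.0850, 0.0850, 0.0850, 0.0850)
A > B > D > C

Key insight: Entropy is maximized by uniform distributions and minimized by concentrated distributions.

Entropies:
  H(A) = 2.5850 bits
  H(B) = 2.4072 bits
  H(C) = 0.9387 bits
  H(D) = 1.9705 bits

Ranking: A > B > D > C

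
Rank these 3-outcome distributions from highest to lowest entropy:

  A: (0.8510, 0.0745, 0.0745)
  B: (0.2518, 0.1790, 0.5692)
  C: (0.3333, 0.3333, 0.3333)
C > B > A

Key insight: Entropy is maximized by uniform distributions and minimized by concentrated distributions.

- Uniform distributions have maximum entropy log₂(3) = 1.5850 bits
- The more "peaked" or concentrated a distribution, the lower its entropy

Entropies:
  H(A) = 0.7563 bits
  H(B) = 1.4080 bits
  H(C) = 1.5850 bits

Ranking: C > B > A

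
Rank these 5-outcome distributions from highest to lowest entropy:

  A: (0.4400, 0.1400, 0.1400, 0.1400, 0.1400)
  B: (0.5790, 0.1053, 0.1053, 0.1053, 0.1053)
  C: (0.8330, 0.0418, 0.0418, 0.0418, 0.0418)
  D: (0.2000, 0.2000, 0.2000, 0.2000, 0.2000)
D > A > B > C

Key insight: Entropy is maximized by uniform distributions and minimized by concentrated distributions.

Entropies:
  H(A) = 2.1096 bits
  H(B) = 1.8239 bits
  H(C) = 0.9848 bits
  H(D) = 2.3219 bits

Ranking: D > A > B > C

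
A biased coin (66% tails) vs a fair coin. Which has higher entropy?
Fair coin

The fair coin is uniform (p=0.5), maximizing binary entropy at 1 bit. The biased coin has H(0.66) ≈ 0.925 bits — its outcome is more predictable, so its entropy is lower.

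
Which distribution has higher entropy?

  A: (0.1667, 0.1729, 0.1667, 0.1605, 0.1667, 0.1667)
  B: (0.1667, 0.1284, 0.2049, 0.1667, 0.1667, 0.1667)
A

Both distributions are close to uniform, making this a harder comparison.

H(A) = 2.5846 bits
H(B) = 2.5722 bits

The distribution closer to uniform has higher entropy.
Answer: A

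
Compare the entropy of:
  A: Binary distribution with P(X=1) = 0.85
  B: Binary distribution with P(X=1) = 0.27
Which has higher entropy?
B

For binary distributions, entropy is maximized at p=0.5 and decreases as p moves toward 0 or 1.

H(A) = H(0.85) = 0.6098 bits
H(B) = H(0.27) = 0.8415 bits

Distribution B (p=0.27) is closer to uniform (p=0.5), so it has higher entropy.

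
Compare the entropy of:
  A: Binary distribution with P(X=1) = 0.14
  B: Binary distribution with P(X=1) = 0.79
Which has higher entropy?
B

For binary distributions, entropy is maximized at p=0.5 and decreases as p moves toward 0 or 1.

H(A) = H(0.14) = 0.5842 bits
H(B) = H(0.79) = 0.7415 bits

Distribution B (p=0.79) is closer to uniform (p=0.5), so it has higher entropy.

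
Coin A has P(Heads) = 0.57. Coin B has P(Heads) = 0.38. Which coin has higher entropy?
A

For binary distributions, entropy is maximized at p=0.5 and decreases as p moves toward 0 or 1.

H(A) = H(0.57) = 0.9858 bits
H(B) = H(0.38) = 0.9580 bits

Distribution A (p=0.57) is closer to uniform (p=0.5), so it has higher entropy.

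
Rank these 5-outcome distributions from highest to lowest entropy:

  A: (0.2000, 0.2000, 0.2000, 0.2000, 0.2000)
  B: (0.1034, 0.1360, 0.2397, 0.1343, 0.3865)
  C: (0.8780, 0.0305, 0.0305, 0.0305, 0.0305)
A > B > C

Key insight: Entropy is maximized by uniform distributions and minimized by concentrated distributions.

- Uniform distributions have maximum entropy log₂(5) = 2.3219 bits
- The more "peaked" or concentrated a distribution, the lower its entropy

Entropies:
  H(A) = 2.3219 bits
  H(B) = 2.1430 bits
  H(C) = 0.7791 bits

Ranking: A > B > C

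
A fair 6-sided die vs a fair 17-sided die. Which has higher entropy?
17-sided die

Both are uniform distributions; for uniform over n outcomes, H = log₂(n). H(6-sided) = log₂(6) = 2.585 bits and H(17-sided) = log₂(17) = 4.087 bits. More outcomes in a uniform distribution means higher entropy.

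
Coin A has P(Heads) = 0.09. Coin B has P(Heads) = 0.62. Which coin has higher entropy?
B

For binary distributions, entropy is maximized at p=0.5 and decreases as p moves toward 0 or 1.

H(A) = H(0.09) = 0.4365 bits
H(B) = H(0.62) = 0.9580 bits

Distribution B (p=0.62) is closer to uniform (p=0.5), so it has higher entropy.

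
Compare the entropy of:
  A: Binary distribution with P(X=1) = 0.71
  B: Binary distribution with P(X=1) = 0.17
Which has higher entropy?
A

For binary distributions, entropy is maximized at p=0.5 and decreases as p moves toward 0 or 1.

H(A) = H(0.71) = 0.8687 bits
H(B) = H(0.17) = 0.6577 bits

Distribution A (p=0.71) is closer to uniform (p=0.5), so it has higher entropy.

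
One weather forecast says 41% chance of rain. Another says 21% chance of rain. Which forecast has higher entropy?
41% forecast

Treat each forecast as a Bernoulli distribution. Binary entropy is maximized at p=0.5 and falls off symmetrically toward 0 or 1. The 41% forecast is closer to 50%, so it is more uncertain. H(41%) ≈ 0.977 bits, H(21%) ≈ 0.741 bits.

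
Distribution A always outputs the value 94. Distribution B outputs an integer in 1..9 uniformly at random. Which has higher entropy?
B

A is deterministic, so H(A) = 0. B is uniform over 9 outcomes, so H(B) = log₂(9) = 3.170 bits. Any distribution with genuine randomness has higher entropy than a deterministic one.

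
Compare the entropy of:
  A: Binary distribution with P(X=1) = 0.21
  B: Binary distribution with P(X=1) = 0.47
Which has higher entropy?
B

For binary distributions, entropy is maximized at p=0.5 and decreases as p moves toward 0 or 1.

H(A) = H(0.21) = 0.7415 bits
H(B) = H(0.47) = 0.9974 bits

Distribution B (p=0.47) is closer to uniform (p=0.5), so it has higher entropy.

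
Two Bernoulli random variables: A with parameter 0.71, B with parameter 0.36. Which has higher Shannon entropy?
B

For binary distributions, entropy is maximized at p=0.5 and decreases as p moves toward 0 or 1.

H(A) = H(0.71) = 0.8687 bits
H(B) = H(0.36) = 0.9427 bits

Distribution B (p=0.36) is closer to uniform (p=0.5), so it has higher entropy.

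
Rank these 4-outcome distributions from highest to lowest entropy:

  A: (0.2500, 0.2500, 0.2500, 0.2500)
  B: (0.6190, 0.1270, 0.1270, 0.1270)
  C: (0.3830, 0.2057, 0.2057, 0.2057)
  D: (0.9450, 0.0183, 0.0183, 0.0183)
A > C > B > D

Key insight: Entropy is maximized by uniform distributions and minimized by concentrated distributions.

Entropies:
  H(A) = 2.0000 bits
  H(B) = 1.5626 bits
  H(C) = 1.9381 bits
  H(D) = 0.3944 bits

Ranking: A > C > B > D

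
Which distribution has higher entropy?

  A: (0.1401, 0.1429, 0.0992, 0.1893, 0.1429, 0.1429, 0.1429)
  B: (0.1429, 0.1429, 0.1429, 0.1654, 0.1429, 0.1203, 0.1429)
B

Both distributions are close to uniform, making this a harder comparison.

H(A) = 2.7866 bits
H(B) = 2.8022 bits

The distribution closer to uniform has higher entropy.
Answer: B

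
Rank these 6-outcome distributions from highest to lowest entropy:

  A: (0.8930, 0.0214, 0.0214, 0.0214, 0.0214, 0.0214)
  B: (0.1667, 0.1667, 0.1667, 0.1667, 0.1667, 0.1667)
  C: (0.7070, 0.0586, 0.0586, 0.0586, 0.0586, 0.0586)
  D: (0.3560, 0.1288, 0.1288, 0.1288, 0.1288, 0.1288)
B > D > C > A

Key insight: Entropy is maximized by uniform distributions and minimized by concentrated distributions.

Entropies:
  H(A) = 0.7392 bits
  H(B) = 2.5850 bits
  H(C) = 1.5529 bits
  H(D) = 2.4346 bits

Ranking: B > D > C > A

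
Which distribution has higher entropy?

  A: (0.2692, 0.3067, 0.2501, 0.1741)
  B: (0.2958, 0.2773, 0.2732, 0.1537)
A

Both distributions are close to uniform, making this a harder comparison.

H(A) = 1.9717 bits
H(B) = 1.9596 bits

The distribution closer to uniform has higher entropy.
Answer: A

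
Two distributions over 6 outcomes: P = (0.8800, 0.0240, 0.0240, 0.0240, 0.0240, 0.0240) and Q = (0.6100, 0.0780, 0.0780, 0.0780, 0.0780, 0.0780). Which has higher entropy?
Q

P is highly concentrated on one outcome (88%), making it nearly deterministic. Q spreads its mass more evenly (max 61%). The more spread-out distribution has higher entropy: H(P) ≈ 0.808 bits, H(Q) ≈ 1.870 bits.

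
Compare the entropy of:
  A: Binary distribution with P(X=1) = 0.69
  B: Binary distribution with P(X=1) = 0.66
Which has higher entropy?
B

For binary distributions, entropy is maximized at p=0.5 and decreases as p moves toward 0 or 1.

H(A) = H(0.69) = 0.8932 bits
H(B) = H(0.66) = 0.9248 bits

Distribution B (p=0.66) is closer to uniform (p=0.5), so it has higher entropy.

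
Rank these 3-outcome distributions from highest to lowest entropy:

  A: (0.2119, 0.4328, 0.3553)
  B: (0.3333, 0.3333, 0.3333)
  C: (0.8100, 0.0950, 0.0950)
B > A > C

Key insight: Entropy is maximized by uniform distributions and minimized by concentrated distributions.

- Uniform distributions have maximum entropy log₂(3) = 1.5850 bits
- The more "peaked" or concentrated a distribution, the lower its entropy

Entropies:
  H(A) = 1.5277 bits
  H(B) = 1.5850 bits
  H(C) = 0.8915 bits

Ranking: B > A > C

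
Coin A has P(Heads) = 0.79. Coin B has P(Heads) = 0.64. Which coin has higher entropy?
B

For binary distributions, entropy is maximized at p=0.5 and decreases as p moves toward 0 or 1.

H(A) = H(0.79) = 0.7415 bits
H(B) = H(0.64) = 0.9427 bits

Distribution B (p=0.64) is closer to uniform (p=0.5), so it has higher entropy.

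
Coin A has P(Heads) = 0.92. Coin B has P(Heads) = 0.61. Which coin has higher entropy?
B

For binary distributions, entropy is maximized at p=0.5 and decreases as p moves toward 0 or 1.

H(A) = H(0.92) = 0.4022 bits
H(B) = H(0.61) = 0.9648 bits

Distribution B (p=0.61) is closer to uniform (p=0.5), so it has higher entropy.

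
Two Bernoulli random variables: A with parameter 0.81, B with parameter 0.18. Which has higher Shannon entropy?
A

For binary distributions, entropy is maximized at p=0.5 and decreases as p moves toward 0 or 1.

H(A) = H(0.81) = 0.7015 bits
H(B) = H(0.18) = 0.6801 bits

Distribution A (p=0.81) is closer to uniform (p=0.5), so it has higher entropy.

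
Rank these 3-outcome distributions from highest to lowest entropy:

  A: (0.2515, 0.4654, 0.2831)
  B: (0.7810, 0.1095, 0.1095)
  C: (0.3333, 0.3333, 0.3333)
C > A > B

Key insight: Entropy is maximized by uniform distributions and minimized by concentrated distributions.

- Uniform distributions have maximum entropy log₂(3) = 1.5850 bits
- The more "peaked" or concentrated a distribution, the lower its entropy

Entropies:
  H(A) = 1.5298 bits
  H(B) = 0.9773 bits
  H(C) = 1.5850 bits

Ranking: C > A > B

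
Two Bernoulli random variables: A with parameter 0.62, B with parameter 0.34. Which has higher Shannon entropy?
A

For binary distributions, entropy is maximized at p=0.5 and decreases as p moves toward 0 or 1.

H(A) = H(0.62) = 0.9580 bits
H(B) = H(0.34) = 0.9248 bits

Distribution A (p=0.62) is closer to uniform (p=0.5), so it has higher entropy.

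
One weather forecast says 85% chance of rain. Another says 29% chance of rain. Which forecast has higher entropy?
29% forecast

Treat each forecast as a Bernoulli distribution. Binary entropy is maximized at p=0.5 and falls off symmetrically toward 0 or 1. The 29% forecast is closer to 50%, so it is more uncertain. H(85%) ≈ 0.610 bits, H(29%) ≈ 0.869 bits.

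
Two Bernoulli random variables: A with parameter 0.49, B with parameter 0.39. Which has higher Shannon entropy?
A

For binary distributions, entropy is maximized at p=0.5 and decreases as p moves toward 0 or 1.

H(A) = H(0.49) = 0.9997 bits
H(B) = H(0.39) = 0.9648 bits

Distribution A (p=0.49) is closer to uniform (p=0.5), so it has higher entropy.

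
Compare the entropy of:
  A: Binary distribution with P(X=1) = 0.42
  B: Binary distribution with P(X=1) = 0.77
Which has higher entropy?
A

For binary distributions, entropy is maximized at p=0.5 and decreases as p moves toward 0 or 1.

H(A) = H(0.42) = 0.9815 bits
H(B) = H(0.77) = 0.7780 bits

Distribution A (p=0.42) is closer to uniform (p=0.5), so it has higher entropy.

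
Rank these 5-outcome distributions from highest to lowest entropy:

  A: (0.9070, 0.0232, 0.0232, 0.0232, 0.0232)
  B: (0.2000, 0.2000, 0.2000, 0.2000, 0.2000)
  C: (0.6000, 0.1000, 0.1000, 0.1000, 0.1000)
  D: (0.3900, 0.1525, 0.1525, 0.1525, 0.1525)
B > D > C > A

Key insight: Entropy is maximized by uniform distributions and minimized by concentrated distributions.

Entropies:
  H(A) = 0.6324 bits
  H(B) = 2.3219 bits
  H(C) = 1.7710 bits
  H(D) = 2.1848 bits

Ranking: B > D > C > A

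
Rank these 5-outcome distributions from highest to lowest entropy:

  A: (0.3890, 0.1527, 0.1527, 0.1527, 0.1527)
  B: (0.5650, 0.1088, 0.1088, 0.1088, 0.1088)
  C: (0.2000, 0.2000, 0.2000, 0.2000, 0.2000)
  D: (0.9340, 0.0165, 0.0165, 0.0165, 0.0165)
C > A > B > D

Key insight: Entropy is maximized by uniform distributions and minimized by concentrated distributions.

Entropies:
  H(A) = 2.1862 bits
  H(B) = 1.8578 bits
  H(C) = 2.3219 bits
  H(D) = 0.4828 bits

Ranking: C > A > B > D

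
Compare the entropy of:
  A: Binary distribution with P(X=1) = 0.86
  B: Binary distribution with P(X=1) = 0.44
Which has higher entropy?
B

For binary distributions, entropy is maximized at p=0.5 and decreases as p moves toward 0 or 1.

H(A) = H(0.86) = 0.5842 bits
H(B) = H(0.44) = 0.9896 bits

Distribution B (p=0.44) is closer to uniform (p=0.5), so it has higher entropy.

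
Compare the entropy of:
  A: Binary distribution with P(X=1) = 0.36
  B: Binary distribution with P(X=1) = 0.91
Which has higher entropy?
A

For binary distributions, entropy is maximized at p=0.5 and decreases as p moves toward 0 or 1.

H(A) = H(0.36) = 0.9427 bits
H(B) = H(0.91) = 0.4365 bits

Distribution A (p=0.36) is closer to uniform (p=0.5), so it has higher entropy.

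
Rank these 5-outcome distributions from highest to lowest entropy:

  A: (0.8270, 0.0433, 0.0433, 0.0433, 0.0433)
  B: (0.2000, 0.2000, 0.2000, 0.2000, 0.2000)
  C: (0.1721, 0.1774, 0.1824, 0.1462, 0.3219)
B > C > A

Key insight: Entropy is maximized by uniform distributions and minimized by concentrated distributions.

- Uniform distributions have maximum entropy log₂(5) = 2.3219 bits
- The more "peaked" or concentrated a distribution, the lower its entropy

Entropies:
  H(A) = 1.0105 bits
  H(B) = 2.3219 bits
  H(C) = 2.2592 bits

Ranking: B > C > A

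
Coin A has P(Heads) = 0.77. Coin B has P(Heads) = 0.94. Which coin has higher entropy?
A

For binary distributions, entropy is maximized at p=0.5 and decreases as p moves toward 0 or 1.

H(A) = H(0.77) = 0.7780 bits
H(B) = H(0.94) = 0.3274 bits

Distribution A (p=0.77) is closer to uniform (p=0.5), so it has higher entropy.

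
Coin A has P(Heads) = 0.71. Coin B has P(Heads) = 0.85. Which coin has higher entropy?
A

For binary distributions, entropy is maximized at p=0.5 and decreases as p moves toward 0 or 1.

H(A) = H(0.71) = 0.8687 bits
H(B) = H(0.85) = 0.6098 bits

Distribution A (p=0.71) is closer to uniform (p=0.5), so it has higher entropy.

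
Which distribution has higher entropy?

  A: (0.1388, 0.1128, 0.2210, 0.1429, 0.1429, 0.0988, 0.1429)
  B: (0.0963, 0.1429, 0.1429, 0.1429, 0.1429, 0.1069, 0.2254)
A

Both distributions are close to uniform, making this a harder comparison.

H(A) = 2.7650 bits
H(B) = 2.7586 bits

The distribution closer to uniform has higher entropy.
Answer: A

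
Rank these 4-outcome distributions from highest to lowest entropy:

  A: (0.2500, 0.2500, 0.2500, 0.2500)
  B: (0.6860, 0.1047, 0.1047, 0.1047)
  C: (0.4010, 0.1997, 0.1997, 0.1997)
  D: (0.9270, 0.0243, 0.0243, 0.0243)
A > C > B > D

Key insight: Entropy is maximized by uniform distributions and minimized by concentrated distributions.

Entropies:
  H(A) = 2.0000 bits
  H(B) = 1.3954 bits
  H(C) = 1.9209 bits
  H(D) = 0.4927 bits

Ranking: A > C > B > D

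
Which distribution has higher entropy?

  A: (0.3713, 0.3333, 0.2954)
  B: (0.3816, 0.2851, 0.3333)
A

Both distributions are close to uniform, making this a harder comparison.

H(A) = 1.5787 bits
H(B) = 1.5749 bits

The distribution closer to uniform has higher entropy.
Answer: A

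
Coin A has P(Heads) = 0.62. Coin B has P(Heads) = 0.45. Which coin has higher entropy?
B

For binary distributions, entropy is maximized at p=0.5 and decreases as p moves toward 0 or 1.

H(A) = H(0.62) = 0.9580 bits
H(B) = H(0.45) = 0.9928 bits

Distribution B (p=0.45) is closer to uniform (p=0.5), so it has higher entropy.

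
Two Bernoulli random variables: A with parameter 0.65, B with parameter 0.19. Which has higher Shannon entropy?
A

For binary distributions, entropy is maximized at p=0.5 and decreases as p moves toward 0 or 1.

H(A) = H(0.65) = 0.9341 bits
H(B) = H(0.19) = 0.7015 bits

Distribution A (p=0.65) is closer to uniform (p=0.5), so it has higher entropy.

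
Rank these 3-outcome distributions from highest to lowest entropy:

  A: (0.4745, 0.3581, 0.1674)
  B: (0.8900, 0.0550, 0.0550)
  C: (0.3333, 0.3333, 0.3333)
C > A > B

Key insight: Entropy is maximized by uniform distributions and minimized by concentrated distributions.

- Uniform distributions have maximum entropy log₂(3) = 1.5850 bits
- The more "peaked" or concentrated a distribution, the lower its entropy

Entropies:
  H(A) = 1.4725 bits
  H(B) = 0.6099 bits
  H(C) = 1.5850 bits

Ranking: C > A > B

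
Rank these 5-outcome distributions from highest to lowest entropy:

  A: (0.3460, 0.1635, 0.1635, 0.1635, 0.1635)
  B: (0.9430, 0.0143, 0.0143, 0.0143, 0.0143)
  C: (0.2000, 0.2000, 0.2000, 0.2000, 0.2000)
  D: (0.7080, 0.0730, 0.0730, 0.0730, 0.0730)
C > A > D > B

Key insight: Entropy is maximized by uniform distributions and minimized by concentrated distributions.

Entropies:
  H(A) = 2.2384 bits
  H(B) = 0.4294 bits
  H(C) = 2.3219 bits
  H(D) = 1.4553 bits

Ranking: C > A > D > B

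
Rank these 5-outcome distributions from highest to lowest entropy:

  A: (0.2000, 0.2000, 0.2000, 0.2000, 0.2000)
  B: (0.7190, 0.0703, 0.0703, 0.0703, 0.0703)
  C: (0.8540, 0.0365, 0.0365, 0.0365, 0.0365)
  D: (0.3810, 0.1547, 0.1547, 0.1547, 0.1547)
A > D > B > C

Key insight: Entropy is maximized by uniform distributions and minimized by concentrated distributions.

Entropies:
  H(A) = 2.3219 bits
  H(B) = 1.4188 bits
  H(C) = 0.8917 bits
  H(D) = 2.1967 bits

Ranking: A > D > B > C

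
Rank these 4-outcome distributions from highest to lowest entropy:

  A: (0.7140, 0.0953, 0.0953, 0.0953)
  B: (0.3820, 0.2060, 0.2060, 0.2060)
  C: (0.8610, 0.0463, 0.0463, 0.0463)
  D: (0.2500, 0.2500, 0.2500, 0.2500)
D > B > A > C

Key insight: Entropy is maximized by uniform distributions and minimized by concentrated distributions.

Entropies:
  H(A) = 1.3168 bits
  H(B) = 1.9389 bits
  H(C) = 0.8019 bits
  H(D) = 2.0000 bits

Ranking: D > B > A > C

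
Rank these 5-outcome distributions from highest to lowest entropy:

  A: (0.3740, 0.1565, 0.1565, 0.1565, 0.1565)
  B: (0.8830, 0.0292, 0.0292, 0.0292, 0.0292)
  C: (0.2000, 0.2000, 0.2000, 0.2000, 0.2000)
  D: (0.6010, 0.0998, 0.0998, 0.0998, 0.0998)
C > A > D > B

Key insight: Entropy is maximized by uniform distributions and minimized by concentrated distributions.

Entropies:
  H(A) = 2.2057 bits
  H(B) = 0.7547 bits
  H(C) = 2.3219 bits
  H(D) = 1.7684 bits

Ranking: C > A > D > B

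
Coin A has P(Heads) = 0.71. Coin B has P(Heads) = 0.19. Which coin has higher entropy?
A

For binary distributions, entropy is maximized at p=0.5 and decreases as p moves toward 0 or 1.

H(A) = H(0.71) = 0.8687 bits
H(B) = H(0.19) = 0.7015 bits

Distribution A (p=0.71) is closer to uniform (p=0.5), so it has higher entropy.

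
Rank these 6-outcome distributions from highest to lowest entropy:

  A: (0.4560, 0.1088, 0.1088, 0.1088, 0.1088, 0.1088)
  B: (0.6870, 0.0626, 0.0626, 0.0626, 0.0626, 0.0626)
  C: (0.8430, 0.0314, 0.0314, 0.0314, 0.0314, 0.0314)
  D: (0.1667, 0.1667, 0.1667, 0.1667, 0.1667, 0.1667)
D > A > B > C

Key insight: Entropy is maximized by uniform distributions and minimized by concentrated distributions.

Entropies:
  H(A) = 2.2575 bits
  H(B) = 1.6234 bits
  H(C) = 0.9916 bits
  H(D) = 2.5850 bits

Ranking: D > A > B > C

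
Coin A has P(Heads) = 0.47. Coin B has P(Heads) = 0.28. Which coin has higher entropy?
A

For binary distributions, entropy is maximized at p=0.5 and decreases as p moves toward 0 or 1.

H(A) = H(0.47) = 0.9974 bits
H(B) = H(0.28) = 0.8555 bits

Distribution A (p=0.47) is closer to uniform (p=0.5), so it has higher entropy.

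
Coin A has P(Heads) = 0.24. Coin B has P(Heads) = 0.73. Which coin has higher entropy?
B

For binary distributions, entropy is maximized at p=0.5 and decreases as p moves toward 0 or 1.

H(A) = H(0.24) = 0.7950 bits
H(B) = H(0.73) = 0.8415 bits

Distribution B (p=0.73) is closer to uniform (p=0.5), so it has higher entropy.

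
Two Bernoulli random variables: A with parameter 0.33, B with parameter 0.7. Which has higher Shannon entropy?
A

For binary distributions, entropy is maximized at p=0.5 and decreases as p moves toward 0 or 1.

H(A) = H(0.33) = 0.9149 bits
H(B) = H(0.7) = 0.8813 bits

Distribution A (p=0.33) is closer to uniform (p=0.5), so it has higher entropy.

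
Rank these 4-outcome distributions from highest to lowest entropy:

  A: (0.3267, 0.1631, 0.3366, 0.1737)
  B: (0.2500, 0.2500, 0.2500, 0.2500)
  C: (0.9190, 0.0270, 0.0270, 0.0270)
B > A > C

Key insight: Entropy is maximized by uniform distributions and minimized by concentrated distributions.

- Uniform distributions have maximum entropy log₂(4) = 2.0000 bits
- The more "peaked" or concentrated a distribution, the lower its entropy

Entropies:
  H(A) = 1.9214 bits
  H(B) = 2.0000 bits
  H(C) = 0.5341 bits

Ranking: B > A > C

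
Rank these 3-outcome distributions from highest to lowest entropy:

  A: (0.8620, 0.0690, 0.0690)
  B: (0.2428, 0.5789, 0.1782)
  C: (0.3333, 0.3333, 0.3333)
C > B > A

Key insight: Entropy is maximized by uniform distributions and minimized by concentrated distributions.

- Uniform distributions have maximum entropy log₂(3) = 1.5850 bits
- The more "peaked" or concentrated a distribution, the lower its entropy

Entropies:
  H(A) = 0.7170 bits
  H(B) = 1.3958 bits
  H(C) = 1.5850 bits

Ranking: C > B > A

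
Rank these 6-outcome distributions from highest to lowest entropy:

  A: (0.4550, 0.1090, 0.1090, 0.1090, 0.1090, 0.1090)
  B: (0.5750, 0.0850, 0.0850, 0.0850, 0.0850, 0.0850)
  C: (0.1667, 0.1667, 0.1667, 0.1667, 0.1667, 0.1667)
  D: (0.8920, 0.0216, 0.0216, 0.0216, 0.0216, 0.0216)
C > A > B > D

Key insight: Entropy is maximized by uniform distributions and minimized by concentrated distributions.

Entropies:
  H(A) = 2.2596 bits
  H(B) = 1.9705 bits
  H(C) = 2.5850 bits
  H(D) = 0.7446 bits

Ranking: C > A > B > D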